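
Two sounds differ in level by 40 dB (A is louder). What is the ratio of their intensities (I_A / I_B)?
I_A/I_B = 10^(Δβ/10) = 10000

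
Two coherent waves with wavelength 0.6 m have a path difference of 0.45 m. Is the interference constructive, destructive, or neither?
neither (partial) — path difference = 0.75λ, neither a whole number of wavelengths nor an odd multiple of λ/2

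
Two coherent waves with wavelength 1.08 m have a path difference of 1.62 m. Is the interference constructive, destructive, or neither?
destructive — path difference = 1.5λ, an odd multiple of λ/2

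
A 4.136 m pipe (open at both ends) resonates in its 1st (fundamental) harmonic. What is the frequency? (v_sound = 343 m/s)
fₙ = nv/(2L) = 41.47 Hz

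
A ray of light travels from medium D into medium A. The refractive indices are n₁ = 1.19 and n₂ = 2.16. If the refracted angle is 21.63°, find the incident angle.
sin θ₁ = (n₂/n₁)·sin θ₂ → θ₁ = 42°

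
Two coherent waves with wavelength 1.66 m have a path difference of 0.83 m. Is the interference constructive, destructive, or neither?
destructive — path difference = 0.5λ, an odd multiple of λ/2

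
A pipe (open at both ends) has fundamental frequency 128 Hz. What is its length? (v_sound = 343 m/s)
L = v/(2f₁) = 1.34 m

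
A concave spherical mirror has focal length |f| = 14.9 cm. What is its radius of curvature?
R = 2|f| = 29.8 cm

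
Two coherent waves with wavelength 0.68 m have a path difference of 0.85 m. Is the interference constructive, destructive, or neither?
neither (partial) — path difference = 1.25λ, neither a whole number of wavelengths nor an odd multiple of λ/2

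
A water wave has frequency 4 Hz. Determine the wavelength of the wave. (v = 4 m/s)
λ = v/f = 1 m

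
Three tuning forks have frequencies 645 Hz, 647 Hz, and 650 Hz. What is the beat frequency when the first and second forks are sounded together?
2 Hz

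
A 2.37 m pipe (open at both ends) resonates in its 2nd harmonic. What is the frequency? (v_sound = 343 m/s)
fₙ = nv/(2L) = 144.7 Hz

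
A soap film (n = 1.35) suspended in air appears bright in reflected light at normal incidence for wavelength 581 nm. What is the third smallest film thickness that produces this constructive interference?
2nt = (m − ½)λ with m = 3 → t = (m − ½)λ/(2n) = 538 nm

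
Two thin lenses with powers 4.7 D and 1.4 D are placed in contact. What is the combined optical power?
P_total = P₁ + P₂ = 6.1 D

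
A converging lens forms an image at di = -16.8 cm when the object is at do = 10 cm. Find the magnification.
M = −di/do = 1.68 (upright image)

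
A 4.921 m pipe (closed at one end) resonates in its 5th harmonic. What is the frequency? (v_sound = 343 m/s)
fₙ = nv/(4L) = 87.13 Hz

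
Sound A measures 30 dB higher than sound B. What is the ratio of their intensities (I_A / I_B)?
I_A/I_B = 10^(Δβ/10) = 1000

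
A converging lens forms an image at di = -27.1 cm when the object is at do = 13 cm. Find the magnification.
M = −di/do = 2.085 (upright image)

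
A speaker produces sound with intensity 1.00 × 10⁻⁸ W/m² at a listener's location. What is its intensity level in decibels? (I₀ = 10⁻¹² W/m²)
β = 10·log₁₀(I/I₀) = 40 dB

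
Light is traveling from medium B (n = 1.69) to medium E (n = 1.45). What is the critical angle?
θc = arcsin(n₂/n₁) = 59.09°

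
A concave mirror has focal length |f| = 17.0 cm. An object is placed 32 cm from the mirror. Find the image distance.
f = +17.0 cm (concave); 1/di = 1/f − 1/do → di = 36.27 cm (real image, in front of mirror)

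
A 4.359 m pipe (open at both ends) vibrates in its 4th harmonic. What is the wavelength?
λₙ = 2L/n = 2.179 m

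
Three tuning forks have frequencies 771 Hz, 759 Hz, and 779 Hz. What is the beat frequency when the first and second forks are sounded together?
12 Hz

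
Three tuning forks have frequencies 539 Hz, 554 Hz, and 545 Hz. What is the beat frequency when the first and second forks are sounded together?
15 Hz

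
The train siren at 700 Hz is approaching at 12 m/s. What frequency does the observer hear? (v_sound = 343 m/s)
f_obs = f·v/(v − v_s) = 725.4 Hz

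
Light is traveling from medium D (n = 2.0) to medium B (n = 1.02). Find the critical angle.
θc = arcsin(n₂/n₁) = 30.66°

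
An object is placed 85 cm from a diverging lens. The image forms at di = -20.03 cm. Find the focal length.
1/f = 1/do + 1/di → f = -26.21 cm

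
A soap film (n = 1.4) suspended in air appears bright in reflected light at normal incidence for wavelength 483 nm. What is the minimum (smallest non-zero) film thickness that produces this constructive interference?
2nt = (m − ½)λ with m = 1 → t = (m − ½)λ/(2n) = 86.25 nm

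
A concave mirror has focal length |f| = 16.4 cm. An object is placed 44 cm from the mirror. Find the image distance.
f = +16.4 cm (concave); 1/di = 1/f − 1/do → di = 26.14 cm (real image, in front of mirror)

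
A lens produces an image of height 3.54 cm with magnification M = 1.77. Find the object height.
ho = |hi|/|M| = 2 cm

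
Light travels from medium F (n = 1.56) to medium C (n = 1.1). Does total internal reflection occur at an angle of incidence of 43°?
θc = arcsin(n₂/n₁) = 44.84°; 43° < θc, so no — the ray refracts.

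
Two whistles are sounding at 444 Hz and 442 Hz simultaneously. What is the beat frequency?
2 Hz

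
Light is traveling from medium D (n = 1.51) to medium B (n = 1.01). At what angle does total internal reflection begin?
θc = arcsin(n₂/n₁) = 41.98°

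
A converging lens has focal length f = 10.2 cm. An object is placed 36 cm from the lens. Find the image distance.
1/di = 1/f − 1/do → di = 14.23 cm (real image)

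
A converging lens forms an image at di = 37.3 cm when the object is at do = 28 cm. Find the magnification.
M = −di/do = -1.332 (inverted image)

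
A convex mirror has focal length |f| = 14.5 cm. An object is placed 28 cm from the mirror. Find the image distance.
f = −14.5 cm (convex); 1/di = 1/f − 1/do → di = -9.553 cm (virtual image, behind mirror)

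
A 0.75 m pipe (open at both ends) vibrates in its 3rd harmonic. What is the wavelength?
λₙ = 2L/n = 0.5 m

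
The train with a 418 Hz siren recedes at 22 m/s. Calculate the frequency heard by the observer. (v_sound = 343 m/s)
f_obs = f·v/(v + v_s) = 392.8 Hz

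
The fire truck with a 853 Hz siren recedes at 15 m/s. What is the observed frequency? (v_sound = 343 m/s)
f_obs = f·v/(v + v_s) = 817.3 Hz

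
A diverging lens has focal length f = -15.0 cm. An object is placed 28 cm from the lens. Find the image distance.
1/di = 1/f − 1/do → di = -9.767 cm (virtual image)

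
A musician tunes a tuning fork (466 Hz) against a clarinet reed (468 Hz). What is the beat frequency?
2 Hz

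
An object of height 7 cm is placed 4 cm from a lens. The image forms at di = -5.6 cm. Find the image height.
hi = (-di/do) × ho = 9.8 cm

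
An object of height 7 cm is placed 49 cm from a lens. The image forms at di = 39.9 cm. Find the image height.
hi = (-di/do) × ho = -5.7 cm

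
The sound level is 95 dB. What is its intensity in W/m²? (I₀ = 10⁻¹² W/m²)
I = I₀·10^(β/10) = 3.16 × 10⁻³ W/m²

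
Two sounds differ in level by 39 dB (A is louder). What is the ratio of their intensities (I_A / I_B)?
I_A/I_B = 10^(Δβ/10) = 7943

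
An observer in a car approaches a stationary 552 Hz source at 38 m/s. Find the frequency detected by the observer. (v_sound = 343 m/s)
f_obs = f·(v + v_o)/v = 613.2 Hz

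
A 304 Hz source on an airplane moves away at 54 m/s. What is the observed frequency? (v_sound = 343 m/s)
f_obs = f·v/(v + v_s) = 262.6 Hz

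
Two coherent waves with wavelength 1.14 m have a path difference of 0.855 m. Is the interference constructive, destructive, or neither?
neither (partial) — path difference = 0.75λ, neither a whole number of wavelengths nor an odd multiple of λ/2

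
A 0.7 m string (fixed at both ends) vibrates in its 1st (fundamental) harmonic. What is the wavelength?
λₙ = 2L/n = 1.4 m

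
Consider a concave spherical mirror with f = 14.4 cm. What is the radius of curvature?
R = 2|f| = 28.8 cm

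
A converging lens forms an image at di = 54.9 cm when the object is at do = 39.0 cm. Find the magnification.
M = −di/do = -1.408 (inverted image)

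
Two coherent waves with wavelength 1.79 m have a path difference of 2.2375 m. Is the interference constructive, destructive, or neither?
neither (partial) — path difference = 1.25λ, neither a whole number of wavelengths nor an odd multiple of λ/2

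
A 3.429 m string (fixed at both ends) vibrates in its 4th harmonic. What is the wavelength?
λₙ = 2L/n = 1.714 m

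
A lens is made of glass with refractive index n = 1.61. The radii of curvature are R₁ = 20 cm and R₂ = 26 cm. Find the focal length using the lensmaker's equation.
1/f = (n − 1)(1/R₁ − 1/R₂) → f = 142.1 cm (converging lens)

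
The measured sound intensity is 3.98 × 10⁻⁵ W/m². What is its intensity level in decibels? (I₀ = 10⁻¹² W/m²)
β = 10·log₁₀(I/I₀) = 76 dB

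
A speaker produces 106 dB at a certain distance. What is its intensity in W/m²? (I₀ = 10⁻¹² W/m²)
I = I₀·10^(β/10) = 3.98 × 10⁻² W/m²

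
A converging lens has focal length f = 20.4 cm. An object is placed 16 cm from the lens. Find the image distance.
1/di = 1/f − 1/do → di = -74.18 cm (virtual image)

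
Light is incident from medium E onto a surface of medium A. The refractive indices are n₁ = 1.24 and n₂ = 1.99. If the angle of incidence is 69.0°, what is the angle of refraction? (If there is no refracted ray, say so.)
sin θ₂ = (n₁/n₂)·sin θ₁ = 0.5817 → θ₂ = 35.57°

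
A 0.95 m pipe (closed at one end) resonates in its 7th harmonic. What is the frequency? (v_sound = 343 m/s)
fₙ = nv/(4L) = 631.8 Hz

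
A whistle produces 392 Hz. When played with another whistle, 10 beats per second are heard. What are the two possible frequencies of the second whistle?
f₂ = 392 ± 10 Hz → 402 Hz or 382 Hz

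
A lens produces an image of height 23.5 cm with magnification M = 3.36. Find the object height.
ho = |hi|/|M| = 6.994 cm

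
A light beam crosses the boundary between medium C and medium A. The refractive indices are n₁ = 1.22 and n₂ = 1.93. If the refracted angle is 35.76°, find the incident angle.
sin θ₁ = (n₂/n₁)·sin θ₂ → θ₁ = 67.59°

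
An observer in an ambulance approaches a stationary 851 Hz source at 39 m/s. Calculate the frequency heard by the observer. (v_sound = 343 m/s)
f_obs = f·(v + v_o)/v = 947.8 Hz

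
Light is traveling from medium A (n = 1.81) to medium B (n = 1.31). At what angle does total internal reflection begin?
θc = arcsin(n₂/n₁) = 46.37°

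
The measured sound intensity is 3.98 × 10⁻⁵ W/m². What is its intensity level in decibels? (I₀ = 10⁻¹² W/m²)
β = 10·log₁₀(I/I₀) = 76 dB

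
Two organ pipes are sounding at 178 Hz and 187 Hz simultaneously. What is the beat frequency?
9 Hz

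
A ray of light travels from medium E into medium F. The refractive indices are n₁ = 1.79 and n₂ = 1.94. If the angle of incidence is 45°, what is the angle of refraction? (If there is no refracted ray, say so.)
sin θ₂ = (n₁/n₂)·sin θ₁ = 0.6524 → θ₂ = 40.73°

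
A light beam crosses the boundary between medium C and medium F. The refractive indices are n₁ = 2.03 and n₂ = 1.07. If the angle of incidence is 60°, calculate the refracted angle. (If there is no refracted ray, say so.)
sin θ₂ = (n₁/n₂)·sin θ₁ = 1.643 > 1, so there is no refracted ray — the light undergoes total internal reflection.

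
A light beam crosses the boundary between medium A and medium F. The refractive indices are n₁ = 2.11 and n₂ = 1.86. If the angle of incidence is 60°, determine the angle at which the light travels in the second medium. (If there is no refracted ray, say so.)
sin θ₂ = (n₁/n₂)·sin θ₁ = 0.9824 → θ₂ = 79.24°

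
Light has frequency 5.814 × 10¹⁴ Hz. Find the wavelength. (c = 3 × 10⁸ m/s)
λ = c/f = 516 nm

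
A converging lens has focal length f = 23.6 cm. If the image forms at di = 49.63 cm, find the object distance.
1/do = 1/f − 1/di → do = 45 cm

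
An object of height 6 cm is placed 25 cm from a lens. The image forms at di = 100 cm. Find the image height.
hi = (-di/do) × ho = -24 cm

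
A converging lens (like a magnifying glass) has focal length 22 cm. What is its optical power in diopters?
P = 1/f = 4.545 D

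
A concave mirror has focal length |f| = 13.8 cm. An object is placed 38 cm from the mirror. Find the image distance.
f = +13.8 cm (concave); 1/di = 1/f − 1/do → di = 21.67 cm (real image, in front of mirror)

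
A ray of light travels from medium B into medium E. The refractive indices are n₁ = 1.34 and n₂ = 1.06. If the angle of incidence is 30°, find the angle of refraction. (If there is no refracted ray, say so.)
sin θ₂ = (n₁/n₂)·sin θ₁ = 0.6321 → θ₂ = 39.2°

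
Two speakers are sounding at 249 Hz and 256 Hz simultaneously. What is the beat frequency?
7 Hz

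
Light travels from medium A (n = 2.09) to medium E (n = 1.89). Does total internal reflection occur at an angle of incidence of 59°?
θc = arcsin(n₂/n₁) = 64.73°; 59° < θc, so no — the ray refracts.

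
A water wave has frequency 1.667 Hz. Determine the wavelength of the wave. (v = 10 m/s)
λ = v/f = 5.999 m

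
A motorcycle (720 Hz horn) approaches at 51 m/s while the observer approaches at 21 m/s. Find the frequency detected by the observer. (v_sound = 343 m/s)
f_obs = f·(v + v_o)/(v − v_s) = 897.5 Hz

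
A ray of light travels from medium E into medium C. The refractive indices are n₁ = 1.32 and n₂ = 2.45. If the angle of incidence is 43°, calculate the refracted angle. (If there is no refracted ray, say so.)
sin θ₂ = (n₁/n₂)·sin θ₁ = 0.3674 → θ₂ = 21.56°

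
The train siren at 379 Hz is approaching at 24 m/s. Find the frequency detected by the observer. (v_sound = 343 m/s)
f_obs = f·v/(v − v_s) = 407.5 Hz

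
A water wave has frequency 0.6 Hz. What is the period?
T = 1/f = 1.667 s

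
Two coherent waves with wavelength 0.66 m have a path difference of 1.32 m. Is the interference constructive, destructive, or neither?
constructive — path difference = 2λ, a whole number of wavelengths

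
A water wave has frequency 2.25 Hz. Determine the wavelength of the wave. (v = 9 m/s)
λ = v/f = 4 m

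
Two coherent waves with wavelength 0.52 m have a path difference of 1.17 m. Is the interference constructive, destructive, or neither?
neither (partial) — path difference = 2.25λ, neither a whole number of wavelengths nor an odd multiple of λ/2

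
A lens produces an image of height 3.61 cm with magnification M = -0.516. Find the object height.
ho = |hi|/|M| = 6.996 cm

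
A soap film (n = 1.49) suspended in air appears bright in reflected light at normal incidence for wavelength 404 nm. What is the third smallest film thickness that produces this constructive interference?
2nt = (m − ½)λ with m = 3 → t = (m − ½)λ/(2n) = 338.9 nm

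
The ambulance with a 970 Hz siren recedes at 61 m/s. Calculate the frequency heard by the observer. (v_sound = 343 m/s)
f_obs = f·v/(v + v_s) = 823.5 Hz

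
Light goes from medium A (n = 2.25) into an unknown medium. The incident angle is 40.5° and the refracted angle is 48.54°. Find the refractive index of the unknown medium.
n₂ = n₁·sin θ₁ / sin θ₂ = 1.95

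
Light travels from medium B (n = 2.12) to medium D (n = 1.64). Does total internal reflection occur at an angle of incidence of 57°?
θc = arcsin(n₂/n₁) = 50.68°; 57° > θc, so yes — total internal reflection.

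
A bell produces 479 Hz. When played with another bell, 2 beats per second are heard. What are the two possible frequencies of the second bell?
f₂ = 479 ± 2 Hz → 481 Hz or 477 Hz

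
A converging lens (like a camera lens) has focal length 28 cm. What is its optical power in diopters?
P = 1/f = 3.571 D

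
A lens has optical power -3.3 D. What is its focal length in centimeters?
f = 1/P = -30.3 cm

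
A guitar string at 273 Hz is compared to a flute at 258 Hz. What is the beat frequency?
15 Hz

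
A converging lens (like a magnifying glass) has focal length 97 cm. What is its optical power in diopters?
P = 1/f = 1.031 D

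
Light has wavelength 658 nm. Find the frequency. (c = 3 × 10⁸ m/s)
f = c/λ = 4.559 × 10¹⁴ Hz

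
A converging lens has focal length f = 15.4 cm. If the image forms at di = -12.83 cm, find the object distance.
1/do = 1/f − 1/di → do = 6.999 cm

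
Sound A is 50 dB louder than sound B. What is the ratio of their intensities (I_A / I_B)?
I_A/I_B = 10^(Δβ/10) = 100000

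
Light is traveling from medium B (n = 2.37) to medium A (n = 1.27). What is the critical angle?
θc = arcsin(n₂/n₁) = 32.4°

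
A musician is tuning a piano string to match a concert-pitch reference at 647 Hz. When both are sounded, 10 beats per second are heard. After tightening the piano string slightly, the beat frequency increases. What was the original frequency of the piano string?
657 Hz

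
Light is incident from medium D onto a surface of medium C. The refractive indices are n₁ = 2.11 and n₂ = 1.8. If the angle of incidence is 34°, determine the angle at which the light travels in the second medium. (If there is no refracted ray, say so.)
sin θ₂ = (n₁/n₂)·sin θ₁ = 0.6555 → θ₂ = 40.96°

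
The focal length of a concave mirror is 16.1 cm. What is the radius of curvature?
R = 2|f| = 32.2 cm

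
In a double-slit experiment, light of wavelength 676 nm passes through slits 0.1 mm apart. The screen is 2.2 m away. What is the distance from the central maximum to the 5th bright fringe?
y = mλL/d = 74.36 mm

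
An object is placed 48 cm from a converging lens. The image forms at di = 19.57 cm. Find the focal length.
1/f = 1/do + 1/di → f = 13.9 cm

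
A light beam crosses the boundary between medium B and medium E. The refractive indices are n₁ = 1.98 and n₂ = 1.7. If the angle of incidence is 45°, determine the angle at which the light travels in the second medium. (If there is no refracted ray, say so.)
sin θ₂ = (n₁/n₂)·sin θ₁ = 0.8236 → θ₂ = 55.44°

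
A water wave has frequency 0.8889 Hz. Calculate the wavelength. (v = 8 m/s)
λ = v/f = 9 m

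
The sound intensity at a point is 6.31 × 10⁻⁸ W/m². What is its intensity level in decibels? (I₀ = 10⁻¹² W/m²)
β = 10·log₁₀(I/I₀) = 48 dB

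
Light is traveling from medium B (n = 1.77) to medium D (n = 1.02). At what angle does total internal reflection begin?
θc = arcsin(n₂/n₁) = 35.19°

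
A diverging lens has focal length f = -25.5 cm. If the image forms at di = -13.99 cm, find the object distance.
1/do = 1/f − 1/di → do = 30.99 cm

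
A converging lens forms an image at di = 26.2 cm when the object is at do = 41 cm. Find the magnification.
M = −di/do = -0.639 (inverted image)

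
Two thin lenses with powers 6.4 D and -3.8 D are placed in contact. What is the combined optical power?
P_total = P₁ + P₂ = 2.6 D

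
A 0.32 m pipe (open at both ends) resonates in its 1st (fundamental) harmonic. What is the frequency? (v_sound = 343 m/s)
fₙ = nv/(2L) = 535.9 Hz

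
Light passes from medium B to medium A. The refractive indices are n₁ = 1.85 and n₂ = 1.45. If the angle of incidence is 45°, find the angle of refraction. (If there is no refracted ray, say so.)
sin θ₂ = (n₁/n₂)·sin θ₁ = 0.9022 → θ₂ = 64.44°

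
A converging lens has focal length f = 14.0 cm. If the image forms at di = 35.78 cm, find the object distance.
1/do = 1/f − 1/di → do = 23 cm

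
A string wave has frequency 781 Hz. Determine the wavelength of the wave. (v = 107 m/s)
λ = v/f = 0.137 m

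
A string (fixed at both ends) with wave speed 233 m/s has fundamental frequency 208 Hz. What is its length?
L = v/(2f₁) = 0.5601 m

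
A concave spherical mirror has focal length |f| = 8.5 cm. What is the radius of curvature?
R = 2|f| = 17 cm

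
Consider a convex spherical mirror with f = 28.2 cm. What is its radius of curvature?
R = 2|f| = 56.4 cm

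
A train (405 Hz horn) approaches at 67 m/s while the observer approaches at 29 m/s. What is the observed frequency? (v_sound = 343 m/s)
f_obs = f·(v + v_o)/(v − v_s) = 545.9 Hz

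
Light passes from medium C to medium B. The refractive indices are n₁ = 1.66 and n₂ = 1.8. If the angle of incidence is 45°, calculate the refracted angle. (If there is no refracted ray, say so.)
sin θ₂ = (n₁/n₂)·sin θ₁ = 0.6521 → θ₂ = 40.7°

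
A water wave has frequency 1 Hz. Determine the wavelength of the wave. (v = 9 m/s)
λ = v/f = 9 m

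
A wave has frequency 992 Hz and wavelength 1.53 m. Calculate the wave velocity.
v = fλ = 1518 m/s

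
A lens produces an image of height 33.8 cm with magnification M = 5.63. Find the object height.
ho = |hi|/|M| = 6.004 cm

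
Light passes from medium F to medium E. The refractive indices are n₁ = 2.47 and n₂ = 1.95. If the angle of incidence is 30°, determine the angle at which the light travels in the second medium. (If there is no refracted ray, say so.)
sin θ₂ = (n₁/n₂)·sin θ₁ = 0.6333 → θ₂ = 39.3°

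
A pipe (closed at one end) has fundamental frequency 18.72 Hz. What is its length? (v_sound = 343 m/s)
L = v/(4f₁) = 4.581 m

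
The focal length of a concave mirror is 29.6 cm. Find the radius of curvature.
R = 2|f| = 59.2 cm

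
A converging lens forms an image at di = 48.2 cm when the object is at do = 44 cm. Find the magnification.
M = −di/do = -1.095 (inverted image)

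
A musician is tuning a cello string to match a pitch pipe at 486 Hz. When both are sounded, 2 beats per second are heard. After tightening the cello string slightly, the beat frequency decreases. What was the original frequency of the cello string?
484 Hz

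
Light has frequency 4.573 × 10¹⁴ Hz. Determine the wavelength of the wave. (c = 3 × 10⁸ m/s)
λ = c/f = 656 nm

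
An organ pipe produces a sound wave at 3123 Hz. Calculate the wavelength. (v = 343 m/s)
λ = v/f = 0.1098 m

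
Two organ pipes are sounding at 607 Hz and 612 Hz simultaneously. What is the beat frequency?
5 Hz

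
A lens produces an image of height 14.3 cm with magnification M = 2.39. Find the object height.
ho = |hi|/|M| = 5.983 cm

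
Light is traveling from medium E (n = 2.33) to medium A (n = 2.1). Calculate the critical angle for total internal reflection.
θc = arcsin(n₂/n₁) = 64.33°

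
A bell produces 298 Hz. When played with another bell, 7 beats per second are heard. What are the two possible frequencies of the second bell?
f₂ = 298 ± 7 Hz → 305 Hz or 291 Hz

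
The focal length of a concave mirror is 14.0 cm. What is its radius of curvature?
R = 2|f| = 28 cm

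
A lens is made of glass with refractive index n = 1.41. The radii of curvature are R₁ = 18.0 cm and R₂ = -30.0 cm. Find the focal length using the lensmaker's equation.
1/f = (n − 1)(1/R₁ − 1/R₂) → f = 27.44 cm (converging lens)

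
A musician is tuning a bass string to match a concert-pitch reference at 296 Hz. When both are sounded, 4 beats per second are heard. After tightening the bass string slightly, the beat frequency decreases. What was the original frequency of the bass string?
292 Hz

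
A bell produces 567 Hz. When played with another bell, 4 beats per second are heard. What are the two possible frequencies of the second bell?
f₂ = 567 ± 4 Hz → 571 Hz or 563 Hz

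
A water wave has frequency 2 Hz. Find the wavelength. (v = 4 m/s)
λ = v/f = 2 m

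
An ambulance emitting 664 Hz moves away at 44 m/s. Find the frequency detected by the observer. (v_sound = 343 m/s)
f_obs = f·v/(v + v_s) = 588.5 Hz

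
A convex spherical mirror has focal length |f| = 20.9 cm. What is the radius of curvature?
R = 2|f| = 41.8 cm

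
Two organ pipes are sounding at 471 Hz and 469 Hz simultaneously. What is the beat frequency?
2 Hz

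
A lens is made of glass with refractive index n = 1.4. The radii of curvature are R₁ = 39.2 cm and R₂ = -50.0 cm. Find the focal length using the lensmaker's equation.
1/f = (n − 1)(1/R₁ − 1/R₂) → f = 54.93 cm (converging lens)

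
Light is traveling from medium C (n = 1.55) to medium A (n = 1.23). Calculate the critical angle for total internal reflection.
θc = arcsin(n₂/n₁) = 52.52°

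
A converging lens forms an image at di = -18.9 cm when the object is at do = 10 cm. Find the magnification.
M = −di/do = 1.89 (upright image)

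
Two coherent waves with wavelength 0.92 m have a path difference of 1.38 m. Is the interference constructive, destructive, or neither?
destructive — path difference = 1.5λ, an odd multiple of λ/2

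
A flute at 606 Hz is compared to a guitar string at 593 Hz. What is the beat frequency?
13 Hz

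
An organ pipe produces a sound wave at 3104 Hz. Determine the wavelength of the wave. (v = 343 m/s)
λ = v/f = 0.1105 m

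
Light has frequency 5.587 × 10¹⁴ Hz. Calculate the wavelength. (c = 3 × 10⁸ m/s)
λ = c/f = 537 nm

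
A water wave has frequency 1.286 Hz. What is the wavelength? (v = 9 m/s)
λ = v/f = 6.998 m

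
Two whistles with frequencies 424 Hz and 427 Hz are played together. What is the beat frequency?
3 Hz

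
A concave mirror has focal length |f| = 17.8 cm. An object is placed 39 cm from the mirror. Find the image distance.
f = +17.8 cm (concave); 1/di = 1/f − 1/do → di = 32.75 cm (real image, in front of mirror)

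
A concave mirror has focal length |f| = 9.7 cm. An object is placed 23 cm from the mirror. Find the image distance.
f = +9.7 cm (concave); 1/di = 1/f − 1/do → di = 16.77 cm (real image, in front of mirror)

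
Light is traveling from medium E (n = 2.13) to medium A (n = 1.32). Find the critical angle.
θc = arcsin(n₂/n₁) = 38.3°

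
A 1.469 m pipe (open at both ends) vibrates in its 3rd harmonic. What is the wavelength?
λₙ = 2L/n = 0.9793 m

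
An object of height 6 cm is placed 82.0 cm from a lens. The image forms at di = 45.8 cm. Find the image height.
hi = (-di/do) × ho = -3.351 cm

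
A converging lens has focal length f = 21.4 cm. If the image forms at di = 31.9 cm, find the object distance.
1/do = 1/f − 1/di → do = 65.02 cm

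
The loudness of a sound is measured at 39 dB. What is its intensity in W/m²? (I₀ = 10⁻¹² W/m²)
I = I₀·10^(β/10) = 7.94 × 10⁻⁹ W/m²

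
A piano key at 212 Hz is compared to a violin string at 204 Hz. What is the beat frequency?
8 Hz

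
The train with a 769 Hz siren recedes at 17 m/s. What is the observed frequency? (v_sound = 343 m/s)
f_obs = f·v/(v + v_s) = 732.7 Hz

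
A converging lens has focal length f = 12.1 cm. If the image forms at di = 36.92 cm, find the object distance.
1/do = 1/f − 1/di → do = 18 cm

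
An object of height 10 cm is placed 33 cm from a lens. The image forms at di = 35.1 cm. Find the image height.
hi = (-di/do) × ho = -10.64 cm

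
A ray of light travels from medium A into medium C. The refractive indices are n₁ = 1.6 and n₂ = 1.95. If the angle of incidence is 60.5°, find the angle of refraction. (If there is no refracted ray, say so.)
sin θ₂ = (n₁/n₂)·sin θ₁ = 0.7141 → θ₂ = 45.57°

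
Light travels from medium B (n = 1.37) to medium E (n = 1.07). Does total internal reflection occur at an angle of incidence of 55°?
θc = arcsin(n₂/n₁) = 51.35°; 55° > θc, so yes — total internal reflection.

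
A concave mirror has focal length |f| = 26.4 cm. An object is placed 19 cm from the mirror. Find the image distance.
f = +26.4 cm (concave); 1/di = 1/f − 1/do → di = -67.78 cm (virtual image, behind mirror)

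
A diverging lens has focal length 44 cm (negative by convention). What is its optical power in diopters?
P = 1/f = -2.273 D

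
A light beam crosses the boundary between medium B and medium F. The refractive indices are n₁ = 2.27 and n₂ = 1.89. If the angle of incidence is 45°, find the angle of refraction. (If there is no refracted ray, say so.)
sin θ₂ = (n₁/n₂)·sin θ₁ = 0.8493 → θ₂ = 58.13°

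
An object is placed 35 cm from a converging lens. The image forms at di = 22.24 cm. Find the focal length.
1/f = 1/do + 1/di → f = 13.6 cm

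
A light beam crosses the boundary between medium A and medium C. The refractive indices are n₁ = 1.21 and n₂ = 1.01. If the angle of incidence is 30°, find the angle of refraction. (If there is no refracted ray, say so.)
sin θ₂ = (n₁/n₂)·sin θ₁ = 0.599 → θ₂ = 36.8°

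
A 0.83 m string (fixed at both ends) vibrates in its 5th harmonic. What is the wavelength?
λₙ = 2L/n = 0.332 m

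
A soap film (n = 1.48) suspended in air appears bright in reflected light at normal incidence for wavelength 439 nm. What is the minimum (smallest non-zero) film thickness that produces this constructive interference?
2nt = (m − ½)λ with m = 1 → t = (m − ½)λ/(2n) = 74.16 nm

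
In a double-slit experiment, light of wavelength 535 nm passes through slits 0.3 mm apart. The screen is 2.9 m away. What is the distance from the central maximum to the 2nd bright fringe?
y = mλL/d = 10.34 mm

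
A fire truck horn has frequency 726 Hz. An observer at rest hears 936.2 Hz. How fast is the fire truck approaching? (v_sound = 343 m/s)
v_s = v·(1 − f/f_obs) = 77.01 m/s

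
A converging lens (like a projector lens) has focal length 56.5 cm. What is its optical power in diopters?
P = 1/f = 1.77 D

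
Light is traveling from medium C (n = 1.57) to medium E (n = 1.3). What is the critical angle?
θc = arcsin(n₂/n₁) = 55.9°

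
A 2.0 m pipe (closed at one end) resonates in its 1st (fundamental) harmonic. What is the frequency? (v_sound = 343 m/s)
fₙ = nv/(4L) = 42.88 Hz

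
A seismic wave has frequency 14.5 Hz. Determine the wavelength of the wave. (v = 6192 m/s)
λ = v/f = 427 m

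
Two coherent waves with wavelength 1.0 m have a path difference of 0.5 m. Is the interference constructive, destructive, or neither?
destructive — path difference = 0.5λ, an odd multiple of λ/2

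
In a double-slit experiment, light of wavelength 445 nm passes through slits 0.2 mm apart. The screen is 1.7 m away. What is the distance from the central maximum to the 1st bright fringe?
y = mλL/d = 3.782 mm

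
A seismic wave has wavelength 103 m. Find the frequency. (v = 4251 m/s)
f = v/λ = 41.27 Hz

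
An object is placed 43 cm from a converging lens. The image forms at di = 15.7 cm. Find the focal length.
1/f = 1/do + 1/di → f = 11.5 cm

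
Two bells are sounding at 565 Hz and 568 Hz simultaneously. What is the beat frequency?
3 Hz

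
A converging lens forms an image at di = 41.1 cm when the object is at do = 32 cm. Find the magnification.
M = −di/do = -1.284 (inverted image)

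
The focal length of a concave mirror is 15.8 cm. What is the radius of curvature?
R = 2|f| = 31.6 cm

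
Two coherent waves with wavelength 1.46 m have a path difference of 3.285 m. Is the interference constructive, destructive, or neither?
neither (partial) — path difference = 2.25λ, neither a whole number of wavelengths nor an odd multiple of λ/2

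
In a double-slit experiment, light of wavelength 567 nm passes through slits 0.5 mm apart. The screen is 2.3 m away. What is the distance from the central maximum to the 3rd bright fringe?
y = mλL/d = 7.825 mm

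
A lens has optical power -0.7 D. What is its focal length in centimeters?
f = 1/P = -142.9 cm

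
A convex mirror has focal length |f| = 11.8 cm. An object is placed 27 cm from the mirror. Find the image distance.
f = −11.8 cm (convex); 1/di = 1/f − 1/do → di = -8.211 cm (virtual image, behind mirror)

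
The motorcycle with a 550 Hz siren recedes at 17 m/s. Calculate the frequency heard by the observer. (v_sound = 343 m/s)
f_obs = f·v/(v + v_s) = 524 Hz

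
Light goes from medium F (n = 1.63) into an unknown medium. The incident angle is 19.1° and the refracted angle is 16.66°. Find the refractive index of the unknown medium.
n₂ = n₁·sin θ₁ / sin θ₂ = 1.86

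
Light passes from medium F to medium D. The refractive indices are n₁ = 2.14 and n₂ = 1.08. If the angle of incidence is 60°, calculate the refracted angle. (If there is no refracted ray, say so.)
sin θ₂ = (n₁/n₂)·sin θ₁ = 1.716 > 1, so there is no refracted ray — the light undergoes total internal reflection.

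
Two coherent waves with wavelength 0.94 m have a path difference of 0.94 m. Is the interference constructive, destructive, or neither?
constructive — path difference = 1λ, a whole number of wavelengths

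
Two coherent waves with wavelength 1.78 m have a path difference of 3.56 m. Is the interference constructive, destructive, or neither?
constructive — path difference = 2λ, a whole number of wavelengths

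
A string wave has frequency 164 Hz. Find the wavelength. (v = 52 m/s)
λ = v/f = 0.3171 m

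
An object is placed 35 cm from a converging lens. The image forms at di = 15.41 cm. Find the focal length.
1/f = 1/do + 1/di → f = 10.7 cm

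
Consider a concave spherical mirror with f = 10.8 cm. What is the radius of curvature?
R = 2|f| = 21.6 cm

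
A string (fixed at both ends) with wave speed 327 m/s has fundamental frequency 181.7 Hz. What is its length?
L = v/(2f₁) = 0.8998 m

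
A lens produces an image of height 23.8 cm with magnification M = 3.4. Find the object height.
ho = |hi|/|M| = 7 cm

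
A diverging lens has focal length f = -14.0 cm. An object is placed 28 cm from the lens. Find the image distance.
1/di = 1/f − 1/do → di = -9.333 cm (virtual image)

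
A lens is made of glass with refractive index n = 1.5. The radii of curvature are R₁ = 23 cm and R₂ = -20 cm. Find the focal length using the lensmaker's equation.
1/f = (n − 1)(1/R₁ − 1/R₂) → f = 21.4 cm (converging lens)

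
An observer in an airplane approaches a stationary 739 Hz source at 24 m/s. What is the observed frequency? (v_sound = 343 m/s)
f_obs = f·(v + v_o)/v = 790.7 Hz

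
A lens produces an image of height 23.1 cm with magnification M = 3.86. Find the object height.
ho = |hi|/|M| = 5.984 cm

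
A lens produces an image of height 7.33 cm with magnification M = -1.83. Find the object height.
ho = |hi|/|M| = 4.005 cm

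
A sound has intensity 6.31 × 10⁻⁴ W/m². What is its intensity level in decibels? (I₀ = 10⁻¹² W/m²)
β = 10·log₁₀(I/I₀) = 88 dB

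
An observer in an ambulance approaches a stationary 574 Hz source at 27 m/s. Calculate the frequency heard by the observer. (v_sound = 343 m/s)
f_obs = f·(v + v_o)/v = 619.2 Hz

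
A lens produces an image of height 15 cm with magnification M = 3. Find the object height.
ho = |hi|/|M| = 5 cm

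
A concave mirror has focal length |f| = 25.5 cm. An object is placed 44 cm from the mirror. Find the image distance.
f = +25.5 cm (concave); 1/di = 1/f − 1/do → di = 60.65 cm (real image, in front of mirror)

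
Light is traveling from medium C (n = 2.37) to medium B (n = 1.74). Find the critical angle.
θc = arcsin(n₂/n₁) = 47.24°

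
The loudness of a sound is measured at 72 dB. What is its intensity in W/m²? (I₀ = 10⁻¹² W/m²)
I = I₀·10^(β/10) = 1.58 × 10⁻⁵ W/m²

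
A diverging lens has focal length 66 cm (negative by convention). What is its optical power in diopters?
P = 1/f = -1.515 D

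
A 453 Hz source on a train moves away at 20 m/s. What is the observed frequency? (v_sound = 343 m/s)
f_obs = f·v/(v + v_s) = 428 Hz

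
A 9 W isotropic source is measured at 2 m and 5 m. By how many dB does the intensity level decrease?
Δβ = 20·log₁₀(r₂/r₁) = 7.959 dB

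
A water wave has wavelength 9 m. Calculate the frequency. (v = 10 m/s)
f = v/λ = 1.111 Hz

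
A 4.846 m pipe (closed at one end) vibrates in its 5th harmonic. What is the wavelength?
λₙ = 4L/n = 3.877 m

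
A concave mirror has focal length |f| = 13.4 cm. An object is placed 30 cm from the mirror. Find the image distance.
f = +13.4 cm (concave); 1/di = 1/f − 1/do → di = 24.22 cm (real image, in front of mirror)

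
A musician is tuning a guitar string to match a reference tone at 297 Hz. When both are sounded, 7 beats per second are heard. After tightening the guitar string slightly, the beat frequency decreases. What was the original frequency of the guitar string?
290 Hz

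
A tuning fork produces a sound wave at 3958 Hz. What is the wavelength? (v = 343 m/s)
λ = v/f = 0.08666 m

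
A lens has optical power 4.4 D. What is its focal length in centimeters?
f = 1/P = 22.73 cm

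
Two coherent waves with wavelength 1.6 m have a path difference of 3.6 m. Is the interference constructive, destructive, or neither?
neither (partial) — path difference = 2.25λ, neither a whole number of wavelengths nor an odd multiple of λ/2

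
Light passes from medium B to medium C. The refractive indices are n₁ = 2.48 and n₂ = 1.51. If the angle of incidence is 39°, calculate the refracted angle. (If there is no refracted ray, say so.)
sin θ₂ = (n₁/n₂)·sin θ₁ = 1.034 > 1, so there is no refracted ray — the light undergoes total internal reflection.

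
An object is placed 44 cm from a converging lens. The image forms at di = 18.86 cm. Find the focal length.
1/f = 1/do + 1/di → f = 13.2 cm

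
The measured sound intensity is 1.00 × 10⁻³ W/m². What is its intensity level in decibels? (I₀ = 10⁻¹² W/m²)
β = 10·log₁₀(I/I₀) = 90 dB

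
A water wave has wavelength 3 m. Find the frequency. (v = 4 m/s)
f = v/λ = 1.333 Hz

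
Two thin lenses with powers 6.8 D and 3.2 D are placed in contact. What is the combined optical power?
P_total = P₁ + P₂ = 10.0 D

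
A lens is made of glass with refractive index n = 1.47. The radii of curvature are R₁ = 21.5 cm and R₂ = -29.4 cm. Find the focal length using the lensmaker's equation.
1/f = (n − 1)(1/R₁ − 1/R₂) → f = 26.42 cm (converging lens)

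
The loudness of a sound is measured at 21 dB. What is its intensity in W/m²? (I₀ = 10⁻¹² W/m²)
I = I₀·10^(β/10) = 1.26 × 10⁻¹⁰ W/m²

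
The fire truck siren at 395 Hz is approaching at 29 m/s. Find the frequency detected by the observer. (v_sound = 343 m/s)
f_obs = f·v/(v − v_s) = 431.5 Hz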